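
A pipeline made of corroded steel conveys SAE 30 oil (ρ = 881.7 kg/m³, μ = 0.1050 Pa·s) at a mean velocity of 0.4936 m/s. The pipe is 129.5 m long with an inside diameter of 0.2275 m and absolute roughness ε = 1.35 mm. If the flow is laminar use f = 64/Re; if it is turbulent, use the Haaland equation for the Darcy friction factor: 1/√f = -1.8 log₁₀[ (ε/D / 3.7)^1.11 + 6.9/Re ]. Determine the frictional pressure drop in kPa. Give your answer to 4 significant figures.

Reynolds number Re = ρVD/μ = 881.7 · 0.4936 · 0.2275 / 0.105 = 942.9.
Re < 2300 → laminar flow, so f = 64/Re = 64/942.9 = 0.06787 (the turbulent correlation is not needed).
Darcy-Weisbach: ΔP = f(L/D)(ρV²/2) = 0.06787·(129.5/0.2275)·(881.7·0.4936²/2) = 0.06787·569.2·107.4 = 4150 Pa.
ΔP = 4150 Pa = 4.150 kPa.

ΔP ≈ 4.150 kPa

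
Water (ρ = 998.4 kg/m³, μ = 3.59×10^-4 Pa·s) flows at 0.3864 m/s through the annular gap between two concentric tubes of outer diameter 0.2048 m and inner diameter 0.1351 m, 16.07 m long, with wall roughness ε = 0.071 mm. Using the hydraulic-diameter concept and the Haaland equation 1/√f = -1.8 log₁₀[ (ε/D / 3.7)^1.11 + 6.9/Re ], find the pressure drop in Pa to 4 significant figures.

ΔP ≈ 389.4 Pa

Hydraulic diameter D_h = 4A/P = D_o - D_i = 0.2048 - 0.1351 = 0.0697 m.
Re = ρVD_h/μ = 998.4·0.3864·0.0697/0.000359 = 7.49e+04.
ε/D_h = 7.1e-05/0.0697 = 0.00102; Haaland gives 1/√f = -1.8 log₁₀[0.000112+9.21e-05] = 6.643, so f = 0.02266.
ΔP = f(L/D_h)(ρV²/2) = 0.02266·16.07/0.0697·74.53 = 389.4 Pa.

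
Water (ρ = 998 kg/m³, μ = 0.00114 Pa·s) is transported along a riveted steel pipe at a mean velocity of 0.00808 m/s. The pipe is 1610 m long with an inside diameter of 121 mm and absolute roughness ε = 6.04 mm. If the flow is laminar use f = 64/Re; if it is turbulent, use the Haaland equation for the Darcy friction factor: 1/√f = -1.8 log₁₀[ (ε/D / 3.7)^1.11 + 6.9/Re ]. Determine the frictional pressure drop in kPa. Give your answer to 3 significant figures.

ΔP ≈ 0.0324 kPa

Reynolds number Re = ρVD/μ = 998 · 0.00808 · 0.121 / 0.00114 = 855.9.
Re < 2300 → laminar flow, so f = 64/Re = 64/855.9 = 0.07478 (the turbulent correlation is not needed).
Darcy-Weisbach: ΔP = f(L/D)(ρV²/2) = 0.07478·(1610/0.121)·(998·0.00808²/2) = 0.07478·1.331e+04·0.03258 = 32.41 Pa.
ΔP = 32.41 Pa = 0.0324 kPa.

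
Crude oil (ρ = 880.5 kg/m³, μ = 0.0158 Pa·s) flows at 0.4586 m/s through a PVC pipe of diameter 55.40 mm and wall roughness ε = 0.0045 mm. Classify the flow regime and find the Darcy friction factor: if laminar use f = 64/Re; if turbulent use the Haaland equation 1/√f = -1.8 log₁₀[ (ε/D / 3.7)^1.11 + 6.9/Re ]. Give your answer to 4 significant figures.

f ≈ 0.04520

Re = ρVD/μ = 880.5·0.4586·0.0554/0.0158 = 1416.
Re < 2300 → laminar, so f = 64/Re = 0.0452 (roughness is irrelevant in laminar flow).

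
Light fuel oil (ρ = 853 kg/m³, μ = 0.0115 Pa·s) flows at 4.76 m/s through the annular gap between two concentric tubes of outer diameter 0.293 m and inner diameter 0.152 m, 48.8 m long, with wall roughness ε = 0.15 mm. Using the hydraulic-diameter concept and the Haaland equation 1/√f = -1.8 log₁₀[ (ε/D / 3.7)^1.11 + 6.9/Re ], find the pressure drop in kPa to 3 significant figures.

Hydraulic diameter D_h = 4A/P = D_o - D_i = 0.293 - 0.152 = 0.141 m.
Re = ρVD_h/μ = 853·4.76·0.141/0.0115 = 4.978e+04.
ε/D_h = 0.00015/0.141 = 0.00106; Haaland gives 1/√f = -1.8 log₁₀[0.000117+0.000139] = 6.466, so f = 0.02392.
ΔP = f(L/D_h)(ρV²/2) = 0.02392·48.8/0.141·9663 = 8e+04 Pa.
ΔP = 80.0 kPa.

ΔP ≈ 80.0 kPa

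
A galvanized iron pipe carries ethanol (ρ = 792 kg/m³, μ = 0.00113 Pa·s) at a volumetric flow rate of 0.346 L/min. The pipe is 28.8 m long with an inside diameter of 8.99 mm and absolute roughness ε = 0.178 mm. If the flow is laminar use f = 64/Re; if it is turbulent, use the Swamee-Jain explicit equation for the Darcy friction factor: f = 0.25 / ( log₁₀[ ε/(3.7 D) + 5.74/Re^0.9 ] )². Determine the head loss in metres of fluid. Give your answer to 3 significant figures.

Q = 0.346 L/min = 0.346/60000 = 5.767e-06 m³/s.
Cross-sectional area A = πD²/4 = π(0.00899)²/4 = 6.348e-05 m²; mean velocity V = Q/A = 5.767e-06/6.348e-05 = 0.09085 m/s.
Reynolds number Re = ρVD/μ = 792 · 0.09085 · 0.00899 / 0.00113 = 572.4.
Re < 2300 → laminar flow, so f = 64/Re = 64/572.4 = 0.1118 (the turbulent correlation is not needed).
Darcy-Weisbach: ΔP = f(L/D)(ρV²/2) = 0.1118·(28.8/0.00899)·(792·0.09085²/2) = 0.1118·3204·3.268 = 1171 Pa.
Head loss h_f = ΔP/(ρg) = 1171/(792·9.81) = 0.151 m.

h_f ≈ 0.151 m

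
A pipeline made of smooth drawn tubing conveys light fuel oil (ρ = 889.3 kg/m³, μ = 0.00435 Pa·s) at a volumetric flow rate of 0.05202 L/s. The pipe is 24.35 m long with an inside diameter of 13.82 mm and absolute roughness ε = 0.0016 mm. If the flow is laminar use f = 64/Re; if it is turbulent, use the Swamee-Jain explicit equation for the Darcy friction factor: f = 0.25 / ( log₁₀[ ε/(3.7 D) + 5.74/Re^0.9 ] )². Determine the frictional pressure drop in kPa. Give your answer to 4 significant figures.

Q = 0.05202 L/s = 0.05202/1000 = 5.202e-05 m³/s.
Cross-sectional area A = πD²/4 = π(0.01382)²/4 = 0.00015 m²; mean velocity V = Q/A = 5.202e-05/0.00015 = 0.3468 m/s.
Reynolds number Re = ρVD/μ = 889.3 · 0.3468 · 0.01382 / 0.00435 = 979.8.
Re < 2300 → laminar flow, so f = 64/Re = 64/979.8 = 0.06532 (the turbulent correlation is not needed).
Darcy-Weisbach: ΔP = f(L/D)(ρV²/2) = 0.06532·(24.35/0.01382)·(889.3·0.3468²/2) = 0.06532·1762·53.47 = 6154 Pa.
ΔP = 6154 Pa = 6.154 kPa.

ΔP ≈ 6.154 kPa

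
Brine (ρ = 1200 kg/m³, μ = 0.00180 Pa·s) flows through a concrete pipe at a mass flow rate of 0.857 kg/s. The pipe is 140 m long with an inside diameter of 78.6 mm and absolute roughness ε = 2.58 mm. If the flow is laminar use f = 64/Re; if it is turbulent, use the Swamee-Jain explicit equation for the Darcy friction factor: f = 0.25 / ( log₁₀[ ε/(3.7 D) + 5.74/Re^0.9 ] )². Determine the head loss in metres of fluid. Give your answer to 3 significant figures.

A = πD²/4 = π(0.0786)²/4 = 0.004852 m²; mean velocity V = ṁ/(ρA) = 0.857/(1200 · 0.004852) = 0.1472 m/s.
Reynolds number Re = ρVD/μ = 1200 · 0.1472 · 0.0786 / 0.0018 = 7713.
Re > 4000 → turbulent. Relative roughness ε/D = 0.00258/0.0786 = 0.0328. Swamee-Jain: f = 0.25/(log₁₀[0.0328/3.7 + 5.74/7713^0.9])² = 0.25/(log₁₀[0.00887 + 0.00182])² = 0.25/(-1.971)² = 0.06436.
Darcy-Weisbach: ΔP = f(L/D)(ρV²/2) = 0.06436·(140/0.0786)·(1200·0.1472²/2) = 0.06436·1781·13 = 1490 Pa.
Head loss h_f = ΔP/(ρg) = 1490/(1200·9.81) = 0.127 m.

h_f ≈ 0.127 m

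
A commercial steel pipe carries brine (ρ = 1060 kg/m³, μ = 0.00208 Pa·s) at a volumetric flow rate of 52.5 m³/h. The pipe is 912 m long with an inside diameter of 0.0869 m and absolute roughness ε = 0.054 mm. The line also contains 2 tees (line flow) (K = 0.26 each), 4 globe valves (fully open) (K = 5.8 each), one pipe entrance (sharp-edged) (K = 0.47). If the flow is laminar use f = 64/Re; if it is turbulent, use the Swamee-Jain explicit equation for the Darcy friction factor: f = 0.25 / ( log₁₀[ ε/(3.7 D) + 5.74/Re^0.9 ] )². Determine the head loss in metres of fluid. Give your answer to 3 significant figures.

h_f ≈ 74.5 m

Q = 52.5 m³/h = 52.5/3600 = 0.01458 m³/s.
Cross-sectional area A = πD²/4 = π(0.0869)²/4 = 0.005931 m²; mean velocity V = Q/A = 0.01458/0.005931 = 2.459 m/s.
Reynolds number Re = ρVD/μ = 1060 · 2.459 · 0.0869 / 0.00208 = 1.089e+05.
Re > 4000 → turbulent. Relative roughness ε/D = 5.4e-05/0.0869 = 0.000621. Swamee-Jain: f = 0.25/(log₁₀[0.000621/3.7 + 5.74/1.089e+05^0.9])² = 0.25/(log₁₀[0.000168 + 0.000168])² = 0.25/(-3.474)² = 0.02072.
Total minor-loss coefficient ΣK = 2·0.26 + 4·5.8 + 1·0.47 = 24.2.
ΔP = [f·L/D + ΣK]·(ρV²/2) = [0.02072·912/0.0869 + 24.2]·(1060·2.459²/2) = [217.5 + 24.2]·3204 = 7.743e+05 Pa.
Head loss h_f = ΔP/(ρg) = 7.743e+05/(1060·9.81) = 74.5 m.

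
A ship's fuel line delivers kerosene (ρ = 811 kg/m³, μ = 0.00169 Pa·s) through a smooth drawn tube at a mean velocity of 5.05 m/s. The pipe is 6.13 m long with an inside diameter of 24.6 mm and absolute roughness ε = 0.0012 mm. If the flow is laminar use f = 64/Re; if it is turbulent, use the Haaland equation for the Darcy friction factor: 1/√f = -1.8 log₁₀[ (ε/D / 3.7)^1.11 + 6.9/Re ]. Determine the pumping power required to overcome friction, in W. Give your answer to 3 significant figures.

P ≈ 124 W

Reynolds number Re = ρVD/μ = 811 · 5.05 · 0.0246 / 0.00169 = 5.962e+04.
Re > 4000 → turbulent. Relative roughness ε/D = 1.2e-06/0.0246 = 4.88e-05. Haaland: 1/√f = -1.8 log₁₀[(4.88e-05/3.7)^1.11 + 6.9/5.962e+04] = -1.8 log₁₀[3.83e-06 + 0.000116] = 7.06, so f = 0.02006.
Darcy-Weisbach: ΔP = f(L/D)(ρV²/2) = 0.02006·(6.13/0.0246)·(811·5.05²/2) = 0.02006·249.2·1.034e+04 = 5.17e+04 Pa.
Q = V·A = 5.05·0.0004753 = 0.0024 m³/s.
Pumping power P = QΔP = 0.0024·5.17e+04 = 124.1 W = 124 W.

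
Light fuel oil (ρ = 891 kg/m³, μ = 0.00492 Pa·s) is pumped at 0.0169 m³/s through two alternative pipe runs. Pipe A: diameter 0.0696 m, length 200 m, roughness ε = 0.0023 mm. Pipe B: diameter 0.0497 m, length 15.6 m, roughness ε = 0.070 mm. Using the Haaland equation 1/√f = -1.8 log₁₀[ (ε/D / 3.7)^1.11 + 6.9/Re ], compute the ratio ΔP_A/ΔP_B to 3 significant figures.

Pipe A: V = Q/A = 0.0169/0.003805 = 4.442 m/s; Re = 5.599e+04; ε/D = 3.3e-05; Haaland → f = 0.02029; ΔP_A = f(L/D)(ρV²/2) = 5.124e+05 Pa.
Pipe B: V = Q/A = 0.0169/0.00194 = 8.711 m/s; Re = 7.841e+04; ε/D = 0.00141; Haaland → f = 0.02374; ΔP_B = f(L/D)(ρV²/2) = 2.52e+05 Pa.
ΔP_A/ΔP_B = 5.124e+05/2.52e+05 = 2.03.

ΔP_A/ΔP_B ≈ 2.03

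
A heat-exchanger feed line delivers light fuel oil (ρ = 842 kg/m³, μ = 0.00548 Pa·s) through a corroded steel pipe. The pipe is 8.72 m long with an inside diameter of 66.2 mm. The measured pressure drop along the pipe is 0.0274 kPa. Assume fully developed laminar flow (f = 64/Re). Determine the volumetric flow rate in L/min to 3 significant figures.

Q ≈ 16.2 L/min

For laminar flow, f = 64/Re with Re = ρVD/μ, so Darcy-Weisbach reduces to ΔP = 32μLV/D². Solving for V: V = ΔP·D²/(32μL) = 27.4·(0.0662)²/(32·0.00548·8.72) = 0.07853 m/s.
Check: Re = ρVD/μ = 842·0.07853·0.0662/0.00548 = 798.7 < 2300, so the laminar assumption holds.
Q = V·A = 0.07853·(π/4·0.0662²) = 0.0002703 m³/s = 16.2 L/min.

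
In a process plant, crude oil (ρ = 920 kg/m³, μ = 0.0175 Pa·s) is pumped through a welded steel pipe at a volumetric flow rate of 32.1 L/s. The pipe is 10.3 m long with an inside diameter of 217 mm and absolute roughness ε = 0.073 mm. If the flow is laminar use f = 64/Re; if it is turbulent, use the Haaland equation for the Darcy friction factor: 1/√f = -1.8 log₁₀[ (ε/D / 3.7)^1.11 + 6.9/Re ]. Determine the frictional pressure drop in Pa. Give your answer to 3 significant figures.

ΔP ≈ 516 Pa

Q = 32.1 L/s = 32.1/1000 = 0.0321 m³/s.
Cross-sectional area A = πD²/4 = π(0.217)²/4 = 0.03698 m²; mean velocity V = Q/A = 0.0321/0.03698 = 0.868 m/s.
Reynolds number Re = ρVD/μ = 920 · 0.868 · 0.217 / 0.0175 = 9902.
Re > 4000 → turbulent. Relative roughness ε/D = 7.3e-05/0.217 = 0.000336. Haaland: 1/√f = -1.8 log₁₀[(0.000336/3.7)^1.11 + 6.9/9902] = -1.8 log₁₀[3.27e-05 + 0.000697] = 5.647, so f = 0.03136.
Darcy-Weisbach: ΔP = f(L/D)(ρV²/2) = 0.03136·(10.3/0.217)·(920·0.868²/2) = 0.03136·47.47·346.5 = 515.9 Pa.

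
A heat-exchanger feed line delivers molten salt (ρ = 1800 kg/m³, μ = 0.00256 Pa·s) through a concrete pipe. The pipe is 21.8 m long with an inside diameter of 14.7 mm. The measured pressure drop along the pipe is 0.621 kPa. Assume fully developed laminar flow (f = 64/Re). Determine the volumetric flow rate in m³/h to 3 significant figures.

Q ≈ 0.0459 m³/h

For laminar flow, f = 64/Re with Re = ρVD/μ, so Darcy-Weisbach reduces to ΔP = 32μLV/D². Solving for V: V = ΔP·D²/(32μL) = 621·(0.0147)²/(32·0.00256·21.8) = 0.07514 m/s.
Check: Re = ρVD/μ = 1800·0.07514·0.0147/0.00256 = 776.7 < 2300, so the laminar assumption holds.
Q = V·A = 0.07514·(π/4·0.0147²) = 1.275e-05 m³/s = 0.0459 m³/h.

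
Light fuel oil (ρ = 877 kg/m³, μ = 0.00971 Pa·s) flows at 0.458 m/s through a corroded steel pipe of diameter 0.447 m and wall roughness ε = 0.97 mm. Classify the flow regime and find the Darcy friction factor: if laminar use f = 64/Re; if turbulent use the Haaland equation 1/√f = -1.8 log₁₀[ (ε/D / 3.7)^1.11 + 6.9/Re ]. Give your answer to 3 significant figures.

Re = ρVD/μ = 877·0.458·0.447/0.00971 = 1.849e+04.
Re > 4000 → turbulent. ε/D = 0.00097/0.447 = 0.00217; Haaland: 1/√f = -1.8 log₁₀[0.000259 + 0.000373] = 5.759, so f = 0.03015.

f ≈ 0.0302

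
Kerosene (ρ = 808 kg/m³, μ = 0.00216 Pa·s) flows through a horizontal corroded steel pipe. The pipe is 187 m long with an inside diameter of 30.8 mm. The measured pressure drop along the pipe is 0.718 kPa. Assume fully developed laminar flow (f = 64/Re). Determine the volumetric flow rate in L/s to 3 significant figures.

For laminar flow, f = 64/Re with Re = ρVD/μ, so Darcy-Weisbach reduces to ΔP = 32μLV/D². Solving for V: V = ΔP·D²/(32μL) = 718·(0.0308)²/(32·0.00216·187) = 0.0527 m/s.
Check: Re = ρVD/μ = 808·0.0527·0.0308/0.00216 = 607.1 < 2300, so the laminar assumption holds.
Q = V·A = 0.0527·(π/4·0.0308²) = 3.926e-05 m³/s = 0.0393 L/s.

Q ≈ 0.0393 L/s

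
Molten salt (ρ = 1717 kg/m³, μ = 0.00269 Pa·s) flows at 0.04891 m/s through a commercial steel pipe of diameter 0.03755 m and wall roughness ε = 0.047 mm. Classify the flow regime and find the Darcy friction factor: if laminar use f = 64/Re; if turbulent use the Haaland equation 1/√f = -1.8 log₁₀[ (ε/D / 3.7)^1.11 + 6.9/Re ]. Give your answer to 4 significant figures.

f ≈ 0.05460

Re = ρVD/μ = 1717·0.04891·0.03755/0.00269 = 1172.
Re < 2300 → laminar, so f = 64/Re = 0.0546 (roughness is irrelevant in laminar flow).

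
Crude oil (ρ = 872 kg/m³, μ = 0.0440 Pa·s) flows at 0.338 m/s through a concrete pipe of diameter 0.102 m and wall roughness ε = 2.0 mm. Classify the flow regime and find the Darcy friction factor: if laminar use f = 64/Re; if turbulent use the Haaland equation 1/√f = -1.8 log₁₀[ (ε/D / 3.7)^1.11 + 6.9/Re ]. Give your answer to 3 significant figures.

f ≈ 0.0937

Re = ρVD/μ = 872·0.338·0.102/0.044 = 683.3.
Re < 2300 → laminar, so f = 64/Re = 0.09367 (roughness is irrelevant in laminar flow).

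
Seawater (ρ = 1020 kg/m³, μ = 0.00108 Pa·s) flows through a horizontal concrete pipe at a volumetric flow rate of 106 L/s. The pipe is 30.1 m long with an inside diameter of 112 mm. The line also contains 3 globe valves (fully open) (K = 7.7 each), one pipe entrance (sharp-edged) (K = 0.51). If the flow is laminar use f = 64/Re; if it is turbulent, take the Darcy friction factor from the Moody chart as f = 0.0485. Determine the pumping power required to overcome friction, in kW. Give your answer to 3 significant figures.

Q = 106 L/s = 106/1000 = 0.106 m³/s.
Cross-sectional area A = πD²/4 = π(0.112)²/4 = 0.009852 m²; mean velocity V = Q/A = 0.106/0.009852 = 10.76 m/s.
Reynolds number Re = ρVD/μ = 1020 · 10.76 · 0.112 / 0.00108 = 1.138e+06.
Re > 4000 → turbulent; use the Moody-chart value f = 0.0485.
Total minor-loss coefficient ΣK = 3·7.7 + 1·0.51 = 23.6.
ΔP = [f·L/D + ΣK]·(ρV²/2) = [0.0485·30.1/0.112 + 23.6]·(1020·10.76²/2) = [13.03 + 23.6]·5.904e+04 = 2.163e+06 Pa.
Pumping power P = QΔP = 0.106·2.163e+06 = 229300 W = 229 kW.

P ≈ 229 kW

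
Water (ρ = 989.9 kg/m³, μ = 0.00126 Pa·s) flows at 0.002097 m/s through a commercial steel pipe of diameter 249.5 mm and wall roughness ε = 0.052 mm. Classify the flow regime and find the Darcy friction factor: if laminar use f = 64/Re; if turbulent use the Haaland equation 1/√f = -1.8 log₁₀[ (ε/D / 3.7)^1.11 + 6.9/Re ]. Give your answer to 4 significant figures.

f ≈ 0.1557

Re = ρVD/μ = 989.9·0.002097·0.2495/0.00126 = 411.
Re < 2300 → laminar, so f = 64/Re = 0.1557 (roughness is irrelevant in laminar flow).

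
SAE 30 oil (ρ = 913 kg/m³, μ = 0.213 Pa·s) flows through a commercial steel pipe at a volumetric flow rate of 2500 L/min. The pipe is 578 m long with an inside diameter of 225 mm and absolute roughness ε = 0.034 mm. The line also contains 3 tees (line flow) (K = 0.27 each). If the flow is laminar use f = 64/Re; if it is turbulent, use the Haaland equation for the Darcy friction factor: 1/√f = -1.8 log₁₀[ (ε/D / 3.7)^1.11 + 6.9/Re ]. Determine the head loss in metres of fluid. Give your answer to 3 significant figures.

Q = 2500 L/min = 2500/60000 = 0.04167 m³/s.
Cross-sectional area A = πD²/4 = π(0.225)²/4 = 0.03976 m²; mean velocity V = Q/A = 0.04167/0.03976 = 1.048 m/s.
Reynolds number Re = ρVD/μ = 913 · 1.048 · 0.225 / 0.213 = 1011.
Re < 2300 → laminar flow, so f = 64/Re = 64/1011 = 0.06332 (the turbulent correlation is not needed).
Total minor-loss coefficient ΣK = 3·0.27 = 0.81.
ΔP = [f·L/D + ΣK]·(ρV²/2) = [0.06332·578/0.225 + 0.81]·(913·1.048²/2) = [162.7 + 0.81]·501.3 = 8.196e+04 Pa.
Head loss h_f = ΔP/(ρg) = 8.196e+04/(913·9.81) = 9.15 m.

h_f ≈ 9.15 m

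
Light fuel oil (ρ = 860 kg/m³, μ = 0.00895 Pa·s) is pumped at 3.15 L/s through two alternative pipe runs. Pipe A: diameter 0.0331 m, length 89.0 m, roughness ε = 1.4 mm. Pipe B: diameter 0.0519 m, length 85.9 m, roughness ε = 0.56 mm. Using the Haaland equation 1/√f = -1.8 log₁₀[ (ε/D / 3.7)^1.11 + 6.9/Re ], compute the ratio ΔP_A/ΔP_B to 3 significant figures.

Pipe A: V = Q/A = 0.00315/0.0008605 = 3.661 m/s; Re = 1.164e+04; ε/D = 0.0423; Haaland → f = 0.06866; ΔP_A = f(L/D)(ρV²/2) = 1.064e+06 Pa.
Pipe B: V = Q/A = 0.00315/0.002116 = 1.489 m/s; Re = 7426; ε/D = 0.0108; Haaland → f = 0.04536; ΔP_B = f(L/D)(ρV²/2) = 7.158e+04 Pa.
ΔP_A/ΔP_B = 1.064e+06/7.158e+04 = 14.9.

ΔP_A/ΔP_B ≈ 14.9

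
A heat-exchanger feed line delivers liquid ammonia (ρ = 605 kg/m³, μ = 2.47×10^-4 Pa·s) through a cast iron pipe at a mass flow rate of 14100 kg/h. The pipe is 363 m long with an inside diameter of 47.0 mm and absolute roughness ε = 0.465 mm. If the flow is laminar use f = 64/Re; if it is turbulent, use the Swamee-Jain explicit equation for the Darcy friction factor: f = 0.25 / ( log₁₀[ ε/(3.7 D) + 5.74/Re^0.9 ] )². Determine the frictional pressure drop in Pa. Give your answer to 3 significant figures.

ΔP ≈ 1.24×10^6 Pa

ṁ = 14100 kg/h = 14100/3600 = 3.917 kg/s.
A = πD²/4 = π(0.047)²/4 = 0.001735 m²; mean velocity V = ṁ/(ρA) = 3.917/(605 · 0.001735) = 3.731 m/s.
Reynolds number Re = ρVD/μ = 605 · 3.731 · 0.047 / 0.000247 = 4.296e+05.
Re > 4000 → turbulent. Relative roughness ε/D = 0.000465/0.047 = 0.00989. Swamee-Jain: f = 0.25/(log₁₀[0.00989/3.7 + 5.74/4.296e+05^0.9])² = 0.25/(log₁₀[0.00267 + 4.89e-05])² = 0.25/(-2.565)² = 0.038.
Darcy-Weisbach: ΔP = f(L/D)(ρV²/2) = 0.038·(363/0.047)·(605·3.731²/2) = 0.038·7723·4212 = 1.236e+06 Pa.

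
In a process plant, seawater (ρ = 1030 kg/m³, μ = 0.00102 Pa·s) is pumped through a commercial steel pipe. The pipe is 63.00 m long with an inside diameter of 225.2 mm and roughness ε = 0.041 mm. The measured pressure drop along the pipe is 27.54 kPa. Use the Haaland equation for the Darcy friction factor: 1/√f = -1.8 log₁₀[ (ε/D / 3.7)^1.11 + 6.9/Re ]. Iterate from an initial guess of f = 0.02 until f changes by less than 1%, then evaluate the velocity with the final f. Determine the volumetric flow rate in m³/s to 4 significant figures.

Rearranging Darcy-Weisbach: V = √(2·ΔP·D/(f·L·ρ)). With ε/D = 4.1e-05/0.2252 = 0.000182, iterate starting from f = 0.02:
  f = 0.02 → V = √(2·2.754e+04·0.2252/(0.02·63·1030)) = 3.092 m/s; Re = ρVD/μ = 7.03e+05; f → 0.01472
  f = 0.01472 → V = 3.604 m/s; Re = 8.196e+05; f → 0.01457
  f = 0.01457 → V = 3.623 m/s; Re = 8.238e+05; f → 0.01456
Converged (Δf/f < 1%). With the final f = 0.01456: V = √(2·2.754e+04·0.2252/(0.01456·63·1030)) = 3.623 m/s.
Q = V·A = 3.623·(π/4·0.2252²) = 0.1443 m³/s = 0.1443 m³/s.

Q ≈ 0.1443 m³/s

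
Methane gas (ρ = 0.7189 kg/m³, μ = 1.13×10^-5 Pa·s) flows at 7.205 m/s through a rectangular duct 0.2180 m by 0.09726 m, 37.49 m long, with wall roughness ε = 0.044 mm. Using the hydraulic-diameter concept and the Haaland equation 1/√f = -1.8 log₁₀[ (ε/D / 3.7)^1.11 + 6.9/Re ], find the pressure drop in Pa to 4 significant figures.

ΔP ≈ 108.7 Pa

Hydraulic diameter D_h = 4A/P = 4·(0.218·0.09726)/(2·(0.218+0.09726)) = 0.08481/0.6305 = 0.1345 m.
Re = ρVD_h/μ = 0.7189·7.205·0.1345/1.13e-05 = 6.166e+04.
ε/D_h = 4.4e-05/0.1345 = 0.000327; Haaland gives 1/√f = -1.8 log₁₀[3.17e-05+0.000112] = 6.917, so f = 0.0209.
ΔP = f(L/D_h)(ρV²/2) = 0.0209·37.49/0.1345·18.66 = 108.7 Pa.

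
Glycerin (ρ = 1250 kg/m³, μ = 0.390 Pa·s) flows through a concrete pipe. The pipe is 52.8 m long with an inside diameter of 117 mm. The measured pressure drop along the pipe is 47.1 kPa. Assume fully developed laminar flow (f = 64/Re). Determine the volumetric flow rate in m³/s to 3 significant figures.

For laminar flow, f = 64/Re with Re = ρVD/μ, so Darcy-Weisbach reduces to ΔP = 32μLV/D². Solving for V: V = ΔP·D²/(32μL) = 4.71e+04·(0.117)²/(32·0.39·52.8) = 0.9785 m/s.
Check: Re = ρVD/μ = 1250·0.9785·0.117/0.39 = 366.9 < 2300, so the laminar assumption holds.
Q = V·A = 0.9785·(π/4·0.117²) = 0.01052 m³/s = 0.0105 m³/s.

Q ≈ 0.0105 m³/s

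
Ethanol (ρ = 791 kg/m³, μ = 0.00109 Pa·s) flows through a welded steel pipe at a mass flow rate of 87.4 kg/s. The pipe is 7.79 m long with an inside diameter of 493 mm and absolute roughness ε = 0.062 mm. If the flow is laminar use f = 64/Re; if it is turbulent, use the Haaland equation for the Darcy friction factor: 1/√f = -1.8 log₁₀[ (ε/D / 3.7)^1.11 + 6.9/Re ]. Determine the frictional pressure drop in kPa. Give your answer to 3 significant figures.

A = πD²/4 = π(0.493)²/4 = 0.1909 m²; mean velocity V = ṁ/(ρA) = 87.4/(791 · 0.1909) = 0.5788 m/s.
Reynolds number Re = ρVD/μ = 791 · 0.5788 · 0.493 / 0.00109 = 2.071e+05.
Re > 4000 → turbulent. Relative roughness ε/D = 6.2e-05/0.493 = 0.000126. Haaland: 1/√f = -1.8 log₁₀[(0.000126/3.7)^1.11 + 6.9/2.071e+05] = -1.8 log₁₀[1.1e-05 + 3.33e-05] = 7.837, so f = 0.01628.
Darcy-Weisbach: ΔP = f(L/D)(ρV²/2) = 0.01628·(7.79/0.493)·(791·0.5788²/2) = 0.01628·15.8·132.5 = 34.09 Pa.
ΔP = 34.09 Pa = 0.0341 kPa.

ΔP ≈ 0.0341 kPa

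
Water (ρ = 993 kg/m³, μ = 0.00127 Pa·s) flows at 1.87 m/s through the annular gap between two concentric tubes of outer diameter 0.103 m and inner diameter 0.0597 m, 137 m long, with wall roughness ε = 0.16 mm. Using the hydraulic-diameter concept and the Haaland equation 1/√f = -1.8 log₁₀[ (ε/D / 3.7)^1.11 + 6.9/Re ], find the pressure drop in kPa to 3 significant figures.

ΔP ≈ 162 kPa

Hydraulic diameter D_h = 4A/P = D_o - D_i = 0.103 - 0.0597 = 0.0433 m.
Re = ρVD_h/μ = 993·1.87·0.0433/0.00127 = 6.331e+04.
ε/D_h = 0.00016/0.0433 = 0.0037; Haaland gives 1/√f = -1.8 log₁₀[0.000467+0.000109] = 5.831, so f = 0.02941.
ΔP = f(L/D_h)(ρV²/2) = 0.02941·137/0.0433·1736 = 1.616e+05 Pa.
ΔP = 162 kPa.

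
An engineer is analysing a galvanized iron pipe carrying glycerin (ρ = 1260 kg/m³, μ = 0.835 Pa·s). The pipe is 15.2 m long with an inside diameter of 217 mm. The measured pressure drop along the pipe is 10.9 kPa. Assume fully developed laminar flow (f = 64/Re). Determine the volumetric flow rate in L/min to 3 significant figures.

Q ≈ 2800 L/min

For laminar flow, f = 64/Re with Re = ρVD/μ, so Darcy-Weisbach reduces to ΔP = 32μLV/D². Solving for V: V = ΔP·D²/(32μL) = 1.09e+04·(0.217)²/(32·0.835·15.2) = 1.264 m/s.
Check: Re = ρVD/μ = 1260·1.264·0.217/0.835 = 413.8 < 2300, so the laminar assumption holds.
Q = V·A = 1.264·(π/4·0.217²) = 0.04674 m³/s = 2800 L/min.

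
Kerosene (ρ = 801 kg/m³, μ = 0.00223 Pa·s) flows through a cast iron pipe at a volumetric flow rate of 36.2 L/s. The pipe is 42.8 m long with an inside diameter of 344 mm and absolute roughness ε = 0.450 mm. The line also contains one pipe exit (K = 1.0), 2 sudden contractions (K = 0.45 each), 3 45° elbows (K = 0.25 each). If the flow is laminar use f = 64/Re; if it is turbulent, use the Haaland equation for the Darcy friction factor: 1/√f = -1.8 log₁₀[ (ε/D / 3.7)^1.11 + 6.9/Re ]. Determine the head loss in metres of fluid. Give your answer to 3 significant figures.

h_f ≈ 0.0442 m

Q = 36.2 L/s = 36.2/1000 = 0.0362 m³/s.
Cross-sectional area A = πD²/4 = π(0.344)²/4 = 0.09294 m²; mean velocity V = Q/A = 0.0362/0.09294 = 0.3895 m/s.
Reynolds number Re = ρVD/μ = 801 · 0.3895 · 0.344 / 0.00223 = 4.813e+04.
Re > 4000 → turbulent. Relative roughness ε/D = 0.00045/0.344 = 0.00131. Haaland: 1/√f = -1.8 log₁₀[(0.00131/3.7)^1.11 + 6.9/4.813e+04] = -1.8 log₁₀[0.000147 + 0.000143] = 6.365, so f = 0.02468.
Total minor-loss coefficient ΣK = 1·1 + 2·0.45 + 3·0.25 = 2.65.
ΔP = [f·L/D + ΣK]·(ρV²/2) = [0.02468·42.8/0.344 + 2.65]·(801·0.3895²/2) = [3.071 + 2.65]·60.76 = 347.6 Pa.
Head loss h_f = ΔP/(ρg) = 347.6/(801·9.81) = 0.0442 m.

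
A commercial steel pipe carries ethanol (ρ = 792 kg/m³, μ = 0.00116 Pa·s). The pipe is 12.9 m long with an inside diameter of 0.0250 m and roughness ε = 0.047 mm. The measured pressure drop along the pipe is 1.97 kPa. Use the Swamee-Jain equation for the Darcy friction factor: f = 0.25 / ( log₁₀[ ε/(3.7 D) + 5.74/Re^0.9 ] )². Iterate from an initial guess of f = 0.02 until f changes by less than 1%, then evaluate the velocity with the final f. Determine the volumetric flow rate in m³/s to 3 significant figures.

Q ≈ 2.58×10^-4 m³/s

Rearranging Darcy-Weisbach: V = √(2·ΔP·D/(f·L·ρ)). With ε/D = 4.7e-05/0.025 = 0.00188, iterate starting from f = 0.02:
  f = 0.02 → V = √(2·1970·0.025/(0.02·12.9·792)) = 0.6943 m/s; Re = ρVD/μ = 1.185e+04; f → 0.03286
  f = 0.03286 → V = 0.5416 m/s; Re = 9245; f → 0.03462
  f = 0.03462 → V = 0.5277 m/s; Re = 9007; f → 0.03482
Converged (Δf/f < 1%). With the final f = 0.03482: V = √(2·1970·0.025/(0.03482·12.9·792)) = 0.5262 m/s.
Q = V·A = 0.5262·(π/4·0.025²) = 0.0002583 m³/s = 2.58×10^-4 m³/s.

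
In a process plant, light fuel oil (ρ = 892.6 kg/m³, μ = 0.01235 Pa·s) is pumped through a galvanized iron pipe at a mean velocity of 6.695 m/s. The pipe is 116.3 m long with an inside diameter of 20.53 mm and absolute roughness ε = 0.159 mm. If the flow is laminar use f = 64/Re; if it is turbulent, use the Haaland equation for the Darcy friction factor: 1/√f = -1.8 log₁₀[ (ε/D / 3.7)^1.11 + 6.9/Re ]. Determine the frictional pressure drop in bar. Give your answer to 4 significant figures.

Reynolds number Re = ρVD/μ = 892.6 · 6.695 · 0.02053 / 0.0123 = 9934.
Re > 4000 → turbulent. Relative roughness ε/D = 0.000159/0.02053 = 0.00774. Haaland: 1/√f = -1.8 log₁₀[(0.00774/3.7)^1.11 + 6.9/9934] = -1.8 log₁₀[0.00106 + 0.000695] = 4.96, so f = 0.04065.
Darcy-Weisbach: ΔP = f(L/D)(ρV²/2) = 0.04065·(116.3/0.02053)·(892.6·6.695²/2) = 0.04065·5665·2e+04 = 4.607e+06 Pa.
ΔP = 4.607e+06 Pa = 46.07 bar.

ΔP ≈ 46.07 bar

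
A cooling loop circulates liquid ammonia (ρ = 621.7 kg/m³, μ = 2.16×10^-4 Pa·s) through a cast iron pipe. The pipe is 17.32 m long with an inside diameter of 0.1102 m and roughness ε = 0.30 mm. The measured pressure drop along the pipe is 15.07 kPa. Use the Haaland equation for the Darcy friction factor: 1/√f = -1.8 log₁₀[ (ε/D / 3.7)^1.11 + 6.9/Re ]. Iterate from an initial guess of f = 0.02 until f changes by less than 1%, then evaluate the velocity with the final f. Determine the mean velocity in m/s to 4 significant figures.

Rearranging Darcy-Weisbach: V = √(2·ΔP·D/(f·L·ρ)). With ε/D = 0.0003/0.1102 = 0.00272, iterate starting from f = 0.02:
  f = 0.02 → V = √(2·1.507e+04·0.1102/(0.02·17.32·621.7)) = 3.927 m/s; Re = ρVD/μ = 1.246e+06; f → 0.02562
  f = 0.02562 → V = 3.47 m/s; Re = 1.101e+06; f → 0.02564
Converged (Δf/f < 1%). With the final f = 0.02564: V = √(2·1.507e+04·0.1102/(0.02564·17.32·621.7)) = 3.469 m/s.

V ≈ 3.469 m/s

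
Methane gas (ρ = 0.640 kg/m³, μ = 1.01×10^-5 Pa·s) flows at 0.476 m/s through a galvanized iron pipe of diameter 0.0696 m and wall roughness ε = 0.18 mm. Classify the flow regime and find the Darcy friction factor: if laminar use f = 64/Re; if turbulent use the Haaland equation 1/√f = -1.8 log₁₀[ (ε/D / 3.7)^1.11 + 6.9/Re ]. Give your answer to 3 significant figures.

Re = ρVD/μ = 0.64·0.476·0.0696/1.01e-05 = 2099.
Re < 2300 → laminar, so f = 64/Re = 0.03049 (roughness is irrelevant in laminar flow).

f ≈ 0.0305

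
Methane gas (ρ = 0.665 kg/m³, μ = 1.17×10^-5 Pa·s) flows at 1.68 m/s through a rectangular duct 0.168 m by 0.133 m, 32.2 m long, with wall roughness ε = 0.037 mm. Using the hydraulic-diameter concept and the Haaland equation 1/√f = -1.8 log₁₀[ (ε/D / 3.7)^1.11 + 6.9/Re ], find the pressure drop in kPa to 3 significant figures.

ΔP ≈ 0.00580 kPa

Hydraulic diameter D_h = 4A/P = 4·(0.168·0.133)/(2·(0.168+0.133)) = 0.08938/0.602 = 0.1485 m.
Re = ρVD_h/μ = 0.665·1.68·0.1485/1.17e-05 = 1.418e+04.
ε/D_h = 3.7e-05/0.1485 = 0.000249; Haaland gives 1/√f = -1.8 log₁₀[2.34e-05+0.000487] = 5.926, so f = 0.02847.
ΔP = f(L/D_h)(ρV²/2) = 0.02847·32.2/0.1485·0.9384 = 5.796 Pa.
ΔP = 0.00580 kPa.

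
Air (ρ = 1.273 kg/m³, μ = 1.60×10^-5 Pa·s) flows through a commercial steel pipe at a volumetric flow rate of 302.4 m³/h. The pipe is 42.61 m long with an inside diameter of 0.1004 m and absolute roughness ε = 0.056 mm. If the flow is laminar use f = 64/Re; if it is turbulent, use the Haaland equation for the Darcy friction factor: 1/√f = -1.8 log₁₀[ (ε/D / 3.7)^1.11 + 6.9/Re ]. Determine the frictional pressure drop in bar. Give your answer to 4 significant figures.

Q = 302.4 m³/h = 302.4/3600 = 0.084 m³/s.
Cross-sectional area A = πD²/4 = π(0.1004)²/4 = 0.007917 m²; mean velocity V = Q/A = 0.084/0.007917 = 10.61 m/s.
Reynolds number Re = ρVD/μ = 1.273 · 10.61 · 0.1004 / 1.6e-05 = 8.475e+04.
Re > 4000 → turbulent. Relative roughness ε/D = 5.6e-05/0.1004 = 0.000558. Haaland: 1/√f = -1.8 log₁₀[(0.000558/3.7)^1.11 + 6.9/8.475e+04] = -1.8 log₁₀[5.73e-05 + 8.14e-05] = 6.944, so f = 0.02074.
Darcy-Weisbach: ΔP = f(L/D)(ρV²/2) = 0.02074·(42.61/0.1004)·(1.273·10.61²/2) = 0.02074·424.4·71.65 = 630.6 Pa.
ΔP = 630.6 Pa = 0.006306 bar.

ΔP ≈ 0.006306 bar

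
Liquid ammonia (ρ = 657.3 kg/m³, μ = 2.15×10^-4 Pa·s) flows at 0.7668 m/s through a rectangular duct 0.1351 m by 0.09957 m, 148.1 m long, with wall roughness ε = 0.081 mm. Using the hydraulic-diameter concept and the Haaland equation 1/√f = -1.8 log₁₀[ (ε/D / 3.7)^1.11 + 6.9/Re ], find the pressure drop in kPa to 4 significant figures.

Hydraulic diameter D_h = 4A/P = 4·(0.1351·0.09957)/(2·(0.1351+0.09957)) = 0.05381/0.4693 = 0.1146 m.
Re = ρVD_h/μ = 657.3·0.7668·0.1146/0.000215 = 2.688e+05.
ε/D_h = 8.1e-05/0.1146 = 0.000707; Haaland gives 1/√f = -1.8 log₁₀[7.44e-05+2.57e-05] = 7.199, so f = 0.0193.
ΔP = f(L/D_h)(ρV²/2) = 0.0193·148.1/0.1146·193.2 = 4817 Pa.
ΔP = 4.817 kPa.

ΔP ≈ 4.817 kPa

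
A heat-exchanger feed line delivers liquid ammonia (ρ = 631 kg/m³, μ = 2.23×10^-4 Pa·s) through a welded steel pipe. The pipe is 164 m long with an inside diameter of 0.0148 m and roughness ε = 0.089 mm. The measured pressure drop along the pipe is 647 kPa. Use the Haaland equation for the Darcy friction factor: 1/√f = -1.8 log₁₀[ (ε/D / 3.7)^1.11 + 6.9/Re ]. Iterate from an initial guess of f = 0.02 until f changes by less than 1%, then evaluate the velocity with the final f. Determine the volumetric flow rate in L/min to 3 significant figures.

Q ≈ 24.5 L/min

Rearranging Darcy-Weisbach: V = √(2·ΔP·D/(f·L·ρ)). With ε/D = 8.9e-05/0.0148 = 0.00601, iterate starting from f = 0.02:
  f = 0.02 → V = √(2·6.47e+05·0.0148/(0.02·164·631)) = 3.042 m/s; Re = ρVD/μ = 1.274e+05; f → 0.0328
  f = 0.0328 → V = 2.375 m/s; Re = 9.947e+04; f → 0.03297
Converged (Δf/f < 1%). With the final f = 0.03297: V = √(2·6.47e+05·0.0148/(0.03297·164·631)) = 2.369 m/s.
Q = V·A = 2.369·(π/4·0.0148²) = 0.0004076 m³/s = 24.5 L/min.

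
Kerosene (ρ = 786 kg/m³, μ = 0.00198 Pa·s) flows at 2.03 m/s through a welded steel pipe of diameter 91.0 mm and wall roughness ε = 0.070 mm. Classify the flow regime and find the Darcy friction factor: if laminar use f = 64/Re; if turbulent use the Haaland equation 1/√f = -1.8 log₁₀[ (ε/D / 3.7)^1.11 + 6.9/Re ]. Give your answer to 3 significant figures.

f ≈ 0.0219

Re = ρVD/μ = 786·2.03·0.091/0.00198 = 7.333e+04.
Re > 4000 → turbulent. ε/D = 7e-05/0.091 = 0.000769; Haaland: 1/√f = -1.8 log₁₀[8.18e-05 + 9.41e-05] = 6.759, so f = 0.02189.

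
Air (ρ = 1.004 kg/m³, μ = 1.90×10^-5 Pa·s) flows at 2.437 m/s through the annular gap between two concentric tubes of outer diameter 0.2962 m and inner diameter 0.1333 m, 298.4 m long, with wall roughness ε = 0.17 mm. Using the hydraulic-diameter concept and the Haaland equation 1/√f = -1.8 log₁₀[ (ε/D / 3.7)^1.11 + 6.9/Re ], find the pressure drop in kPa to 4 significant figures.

ΔP ≈ 0.1499 kPa

Hydraulic diameter D_h = 4A/P = D_o - D_i = 0.2962 - 0.1333 = 0.1629 m.
Re = ρVD_h/μ = 1.004·2.437·0.1629/1.9e-05 = 2.098e+04.
ε/D_h = 0.00017/0.1629 = 0.00104; Haaland gives 1/√f = -1.8 log₁₀[0.000115+0.000329] = 6.035, so f = 0.02745.
ΔP = f(L/D_h)(ρV²/2) = 0.02745·298.4/0.1629·2.981 = 149.9 Pa.
ΔP = 0.1499 kPa.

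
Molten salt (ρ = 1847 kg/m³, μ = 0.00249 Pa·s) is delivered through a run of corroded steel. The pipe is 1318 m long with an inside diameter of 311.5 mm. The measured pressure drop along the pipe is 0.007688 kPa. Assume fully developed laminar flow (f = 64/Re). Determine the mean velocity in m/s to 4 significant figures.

For laminar flow, f = 64/Re with Re = ρVD/μ, so Darcy-Weisbach reduces to ΔP = 32μLV/D². Solving for V: V = ΔP·D²/(32μL) = 7.688·(0.3115)²/(32·0.00249·1318) = 0.007103 m/s.
Check: Re = ρVD/μ = 1847·0.007103·0.3115/0.00249 = 1641 < 2300, so the laminar assumption holds.

V ≈ 0.007103 m/s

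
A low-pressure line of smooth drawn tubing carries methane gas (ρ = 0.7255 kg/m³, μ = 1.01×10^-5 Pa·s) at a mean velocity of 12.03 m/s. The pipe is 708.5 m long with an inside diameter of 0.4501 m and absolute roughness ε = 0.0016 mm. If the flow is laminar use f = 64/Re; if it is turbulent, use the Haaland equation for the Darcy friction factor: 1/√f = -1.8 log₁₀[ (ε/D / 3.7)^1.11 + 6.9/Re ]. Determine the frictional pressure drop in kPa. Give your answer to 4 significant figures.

ΔP ≈ 1.132 kPa

Reynolds number Re = ρVD/μ = 0.7255 · 12.03 · 0.4501 / 1.01e-05 = 3.889e+05.
Re > 4000 → turbulent. Relative roughness ε/D = 1.6e-06/0.4501 = 3.55e-06. Haaland: 1/√f = -1.8 log₁₀[(3.55e-06/3.7)^1.11 + 6.9/3.889e+05] = -1.8 log₁₀[2.09e-07 + 1.77e-05] = 8.543, so f = 0.0137.
Darcy-Weisbach: ΔP = f(L/D)(ρV²/2) = 0.0137·(708.5/0.4501)·(0.7255·12.03²/2) = 0.0137·1574·52.5 = 1132 Pa.
ΔP = 1132 Pa = 1.132 kPa.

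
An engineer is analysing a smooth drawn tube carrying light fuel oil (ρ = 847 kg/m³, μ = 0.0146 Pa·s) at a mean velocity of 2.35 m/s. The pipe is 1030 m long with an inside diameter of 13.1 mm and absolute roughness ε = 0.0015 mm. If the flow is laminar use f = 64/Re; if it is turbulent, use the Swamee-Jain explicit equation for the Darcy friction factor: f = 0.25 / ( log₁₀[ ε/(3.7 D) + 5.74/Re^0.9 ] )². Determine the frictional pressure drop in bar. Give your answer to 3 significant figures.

ΔP ≈ 65.9 bar

Reynolds number Re = ρVD/μ = 847 · 2.35 · 0.0131 / 0.0146 = 1786.
Re < 2300 → laminar flow, so f = 64/Re = 64/1786 = 0.03584 (the turbulent correlation is not needed).
Darcy-Weisbach: ΔP = f(L/D)(ρV²/2) = 0.03584·(1030/0.0131)·(847·2.35²/2) = 0.03584·7.863e+04·2339 = 6.59e+06 Pa.
ΔP = 6.59e+06 Pa = 65.9 bar.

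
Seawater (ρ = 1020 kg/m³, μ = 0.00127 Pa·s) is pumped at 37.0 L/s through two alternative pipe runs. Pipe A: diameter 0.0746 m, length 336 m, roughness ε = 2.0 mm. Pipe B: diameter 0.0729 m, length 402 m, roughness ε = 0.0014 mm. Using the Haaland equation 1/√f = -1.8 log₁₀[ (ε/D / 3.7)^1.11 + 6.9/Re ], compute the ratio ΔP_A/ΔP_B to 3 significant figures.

Pipe A: V = Q/A = 0.037/0.004371 = 8.465 m/s; Re = 5.072e+05; ε/D = 0.0268; Haaland → f = 0.05477; ΔP_A = f(L/D)(ρV²/2) = 9.015e+06 Pa.
Pipe B: V = Q/A = 0.037/0.004174 = 8.865 m/s; Re = 5.19e+05; ε/D = 1.92e-05; Haaland → f = 0.01321; ΔP_B = f(L/D)(ρV²/2) = 2.919e+06 Pa.
ΔP_A/ΔP_B = 9.015e+06/2.919e+06 = 3.09.

ΔP_A/ΔP_B ≈ 3.09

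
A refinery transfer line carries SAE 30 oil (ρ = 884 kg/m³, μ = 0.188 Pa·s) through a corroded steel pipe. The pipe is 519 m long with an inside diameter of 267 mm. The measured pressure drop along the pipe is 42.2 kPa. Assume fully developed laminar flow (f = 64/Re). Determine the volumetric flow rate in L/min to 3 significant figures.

Q ≈ 3240 L/min

For laminar flow, f = 64/Re with Re = ρVD/μ, so Darcy-Weisbach reduces to ΔP = 32μLV/D². Solving for V: V = ΔP·D²/(32μL) = 4.22e+04·(0.267)²/(32·0.188·519) = 0.9635 m/s.
Check: Re = ρVD/μ = 884·0.9635·0.267/0.188 = 1210 < 2300, so the laminar assumption holds.
Q = V·A = 0.9635·(π/4·0.267²) = 0.05395 m³/s = 3240 L/min.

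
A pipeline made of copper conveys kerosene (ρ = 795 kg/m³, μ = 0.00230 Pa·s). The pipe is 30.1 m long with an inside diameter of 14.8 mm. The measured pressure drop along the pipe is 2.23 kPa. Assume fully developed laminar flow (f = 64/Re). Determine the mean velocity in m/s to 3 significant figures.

For laminar flow, f = 64/Re with Re = ρVD/μ, so Darcy-Weisbach reduces to ΔP = 32μLV/D². Solving for V: V = ΔP·D²/(32μL) = 2230·(0.0148)²/(32·0.0023·30.1) = 0.2205 m/s.
Check: Re = ρVD/μ = 795·0.2205·0.0148/0.0023 = 1128 < 2300, so the laminar assumption holds.

V ≈ 0.220 m/s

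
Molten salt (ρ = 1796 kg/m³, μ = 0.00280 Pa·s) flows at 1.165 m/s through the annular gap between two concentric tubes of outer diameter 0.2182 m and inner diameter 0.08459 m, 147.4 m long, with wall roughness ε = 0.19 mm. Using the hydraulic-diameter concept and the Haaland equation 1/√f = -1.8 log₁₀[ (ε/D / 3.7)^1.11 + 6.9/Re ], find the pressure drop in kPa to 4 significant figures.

Hydraulic diameter D_h = 4A/P = D_o - D_i = 0.2182 - 0.08459 = 0.1336 m.
Re = ρVD_h/μ = 1796·1.165·0.1336/0.0028 = 9.984e+04.
ε/D_h = 0.00019/0.1336 = 0.00142; Haaland gives 1/√f = -1.8 log₁₀[0.000162+6.91e-05] = 6.546, so f = 0.02334.
ΔP = f(L/D_h)(ρV²/2) = 0.02334·147.4/0.1336·1219 = 3.138e+04 Pa.
ΔP = 31.38 kPa.

ΔP ≈ 31.38 kPa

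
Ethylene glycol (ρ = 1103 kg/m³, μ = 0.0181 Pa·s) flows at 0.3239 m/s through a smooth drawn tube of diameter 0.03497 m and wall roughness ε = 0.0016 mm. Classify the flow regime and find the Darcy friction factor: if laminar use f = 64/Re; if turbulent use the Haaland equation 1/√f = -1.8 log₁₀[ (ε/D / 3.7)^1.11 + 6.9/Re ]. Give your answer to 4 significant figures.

f ≈ 0.09272

Re = ρVD/μ = 1103·0.3239·0.03497/0.0181 = 690.2.
Re < 2300 → laminar, so f = 64/Re = 0.09272 (roughness is irrelevant in laminar flow).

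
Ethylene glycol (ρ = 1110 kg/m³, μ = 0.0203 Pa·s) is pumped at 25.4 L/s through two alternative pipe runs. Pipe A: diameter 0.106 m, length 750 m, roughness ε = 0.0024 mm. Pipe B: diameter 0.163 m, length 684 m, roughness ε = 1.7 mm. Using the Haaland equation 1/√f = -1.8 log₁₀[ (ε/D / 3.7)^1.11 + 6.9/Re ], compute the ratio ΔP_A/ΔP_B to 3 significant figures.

Pipe A: V = Q/A = 0.0254/0.008825 = 2.878 m/s; Re = 1.668e+04; ε/D = 2.26e-05; Haaland → f = 0.02699; ΔP_A = f(L/D)(ρV²/2) = 8.78e+05 Pa.
Pipe B: V = Q/A = 0.0254/0.02087 = 1.217 m/s; Re = 1.085e+04; ε/D = 0.0104; Haaland → f = 0.04313; ΔP_B = f(L/D)(ρV²/2) = 1.488e+05 Pa.
ΔP_A/ΔP_B = 8.78e+05/1.488e+05 = 5.90.

ΔP_A/ΔP_B ≈ 5.90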